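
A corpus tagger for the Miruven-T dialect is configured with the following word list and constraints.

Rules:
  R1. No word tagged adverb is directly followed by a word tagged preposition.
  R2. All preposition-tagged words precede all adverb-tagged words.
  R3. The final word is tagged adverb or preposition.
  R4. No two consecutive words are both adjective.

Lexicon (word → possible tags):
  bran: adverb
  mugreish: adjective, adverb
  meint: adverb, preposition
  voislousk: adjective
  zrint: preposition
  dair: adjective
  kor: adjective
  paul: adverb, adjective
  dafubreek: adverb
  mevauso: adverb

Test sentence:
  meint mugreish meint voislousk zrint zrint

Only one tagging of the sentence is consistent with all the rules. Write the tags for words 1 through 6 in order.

Candidates per position — 1:meint {adverb,preposition}; 2:mugreish {adjective,adverb}; 3:meint {adverb,preposition}; 4:voislousk {adjective}; 5:zrint {preposition}; 6:zrint {preposition}.
Position 1: tagging it adverb would leave rule 2 unsatisfiable, so it must be preposition.
Position 2: tagging it adverb would leave rule 2 unsatisfiable, so it must be adjective.
Position 3: tagging it adverb would leave rule 2 unsatisfiable, so it must be preposition.
The unique satisfying tagging is: preposition adjective preposition adjective preposition preposition.
Verifying each rule — rule 1 satisfied; rule 2 satisfied; rule 3 satisfied; rule 4 satisfied.

preposition adjective preposition adjective preposition preposition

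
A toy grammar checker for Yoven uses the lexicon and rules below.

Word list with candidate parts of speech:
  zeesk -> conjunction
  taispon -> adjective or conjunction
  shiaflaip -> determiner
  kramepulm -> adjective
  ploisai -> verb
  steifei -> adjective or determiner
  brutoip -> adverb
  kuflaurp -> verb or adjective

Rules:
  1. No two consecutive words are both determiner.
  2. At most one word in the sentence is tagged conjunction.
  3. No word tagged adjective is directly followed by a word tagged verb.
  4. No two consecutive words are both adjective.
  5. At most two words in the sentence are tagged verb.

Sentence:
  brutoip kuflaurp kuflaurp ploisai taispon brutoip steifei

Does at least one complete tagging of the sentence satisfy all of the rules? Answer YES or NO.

Candidates per position — 1:brutoip {adverb}; 2:kuflaurp {verb,adjective}; 3:kuflaurp {verb,adjective}; 4:ploisai {verb}; 5:taispon {adjective,conjunction}; 6:brutoip {adverb}; 7:steifei {adjective,determiner}.
Every candidate sequence violates at least one rule; no consistent tagging exists.

NO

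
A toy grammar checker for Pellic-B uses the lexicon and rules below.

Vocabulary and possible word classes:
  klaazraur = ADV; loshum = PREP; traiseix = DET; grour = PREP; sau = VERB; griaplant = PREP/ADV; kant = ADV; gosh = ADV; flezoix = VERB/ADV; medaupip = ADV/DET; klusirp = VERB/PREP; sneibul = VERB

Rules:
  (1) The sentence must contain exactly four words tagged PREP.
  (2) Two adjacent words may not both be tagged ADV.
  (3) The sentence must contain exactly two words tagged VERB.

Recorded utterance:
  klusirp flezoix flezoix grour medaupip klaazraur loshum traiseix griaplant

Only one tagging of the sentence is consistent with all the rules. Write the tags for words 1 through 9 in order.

Candidates per position — 1:klusirp {VERB,PREP}; 2:flezoix {VERB,ADV}; 3:flezoix {VERB,ADV}; 4:grour {PREP}; 5:medaupip {ADV,DET}; 6:klaazraur {ADV}; 7:loshum {PREP}; 8:traiseix {DET}; 9:griaplant {PREP,ADV}.
If word 1 were VERB, no tagging could satisfy rule 1; so word 1 is PREP.
If word 2 were ADV, no tagging could satisfy rule 3; so word 2 is VERB.
If word 3 were ADV, no tagging could satisfy rule 3; so word 3 is VERB.
If word 5 were ADV, no tagging could satisfy rule 2; so word 5 is DET.
If word 9 were ADV, no tagging could satisfy rule 1; so word 9 is PREP.
The unique satisfying tagging is: PREP VERB VERB PREP DET ADV PREP DET PREP.
Rule-by-rule: rule 1 ok; rule 2 ok; rule 3 ok.

PREP VERB VERB PREP DET ADV PREP DET PREP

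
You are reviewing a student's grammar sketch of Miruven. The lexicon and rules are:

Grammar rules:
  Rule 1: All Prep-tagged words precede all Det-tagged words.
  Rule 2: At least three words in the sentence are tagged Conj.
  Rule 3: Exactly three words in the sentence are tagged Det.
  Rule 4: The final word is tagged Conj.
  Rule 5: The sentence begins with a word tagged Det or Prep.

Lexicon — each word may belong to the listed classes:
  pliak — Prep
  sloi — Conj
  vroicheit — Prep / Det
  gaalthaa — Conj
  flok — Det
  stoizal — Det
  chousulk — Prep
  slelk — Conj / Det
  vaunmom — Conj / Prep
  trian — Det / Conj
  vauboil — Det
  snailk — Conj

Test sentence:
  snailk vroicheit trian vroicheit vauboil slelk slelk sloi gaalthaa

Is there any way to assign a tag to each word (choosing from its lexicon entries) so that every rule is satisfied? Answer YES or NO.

Candidates per position — 1:snailk {Conj}; 2:vroicheit {Prep,Det}; 3:trian {Det,Conj}; 4:vroicheit {Prep,Det}; 5:vauboil {Det}; 6:slelk {Conj,Det}; 7:slelk {Conj,Det}; 8:sloi {Conj}; 9:gaalthaa {Conj}.
Rule 5 cannot be satisfied by any choice of tags from the lexicon.
So there is no consistent tagging.

NO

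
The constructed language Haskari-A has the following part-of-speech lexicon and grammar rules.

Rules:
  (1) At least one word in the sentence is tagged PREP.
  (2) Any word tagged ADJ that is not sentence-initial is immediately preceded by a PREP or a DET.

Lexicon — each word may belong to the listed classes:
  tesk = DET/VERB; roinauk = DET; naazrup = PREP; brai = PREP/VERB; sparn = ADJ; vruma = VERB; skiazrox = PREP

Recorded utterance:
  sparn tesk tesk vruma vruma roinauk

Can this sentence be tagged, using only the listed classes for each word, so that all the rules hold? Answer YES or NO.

Candidates per position — 1:sparn {ADJ}; 2:tesk {DET,VERB}; 3:tesk {DET,VERB}; 4:vruma {VERB}; 5:vruma {VERB}; 6:roinauk {DET}.
Rule 1 cannot be satisfied by any choice of tags from the lexicon.
So there is no consistent tagging.

NO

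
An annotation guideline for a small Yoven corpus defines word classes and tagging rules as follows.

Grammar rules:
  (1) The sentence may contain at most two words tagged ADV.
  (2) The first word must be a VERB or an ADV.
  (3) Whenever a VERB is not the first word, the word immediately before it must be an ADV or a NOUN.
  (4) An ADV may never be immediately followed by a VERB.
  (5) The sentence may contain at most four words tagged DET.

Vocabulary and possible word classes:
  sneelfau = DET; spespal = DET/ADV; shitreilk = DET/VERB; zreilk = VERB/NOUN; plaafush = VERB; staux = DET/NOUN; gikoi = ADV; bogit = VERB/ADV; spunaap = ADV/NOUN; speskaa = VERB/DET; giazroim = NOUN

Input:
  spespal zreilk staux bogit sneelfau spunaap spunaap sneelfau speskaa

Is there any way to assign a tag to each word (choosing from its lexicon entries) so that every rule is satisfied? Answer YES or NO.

Candidates per position — 1:spespal {DET,ADV}; 2:zreilk {VERB,NOUN}; 3:staux {DET,NOUN}; 4:bogit {VERB,ADV}; 5:sneelfau {DET}; 6:spunaap {ADV,NOUN}; 7:spunaap {ADV,NOUN}; 8:sneelfau {DET}; 9:speskaa {VERB,DET}.
One satisfying assignment: ADV NOUN NOUN VERB DET NOUN ADV DET DET.
Check: rule 1 ok; rule 2 ok; rule 3 ok; rule 4 ok; rule 5 ok.

YES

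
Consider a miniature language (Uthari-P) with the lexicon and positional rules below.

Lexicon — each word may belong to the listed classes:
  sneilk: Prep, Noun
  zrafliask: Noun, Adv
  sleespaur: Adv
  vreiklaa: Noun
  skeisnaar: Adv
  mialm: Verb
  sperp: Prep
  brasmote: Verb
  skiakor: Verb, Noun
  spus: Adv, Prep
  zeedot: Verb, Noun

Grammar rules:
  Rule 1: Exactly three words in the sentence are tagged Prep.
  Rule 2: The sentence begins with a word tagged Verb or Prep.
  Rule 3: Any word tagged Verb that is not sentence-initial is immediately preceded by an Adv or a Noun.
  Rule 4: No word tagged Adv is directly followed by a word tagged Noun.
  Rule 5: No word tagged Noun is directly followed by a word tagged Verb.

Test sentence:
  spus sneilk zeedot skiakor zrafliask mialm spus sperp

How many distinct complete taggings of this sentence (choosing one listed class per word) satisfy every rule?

2

Candidates per position — 1:spus {Adv,Prep}; 2:sneilk {Prep,Noun}; 3:zeedot {Verb,Noun}; 4:skiakor {Verb,Noun}; 5:zrafliask {Noun,Adv}; 6:mialm {Verb}; 7:spus {Adv,Prep}; 8:sperp {Prep}.
There are 64 candidate sequences in total.
The sequences that satisfy every rule: Prep Prep Noun Noun Adv Verb Adv Prep; Prep Noun Noun Noun Adv Verb Prep Prep.
Count = 2.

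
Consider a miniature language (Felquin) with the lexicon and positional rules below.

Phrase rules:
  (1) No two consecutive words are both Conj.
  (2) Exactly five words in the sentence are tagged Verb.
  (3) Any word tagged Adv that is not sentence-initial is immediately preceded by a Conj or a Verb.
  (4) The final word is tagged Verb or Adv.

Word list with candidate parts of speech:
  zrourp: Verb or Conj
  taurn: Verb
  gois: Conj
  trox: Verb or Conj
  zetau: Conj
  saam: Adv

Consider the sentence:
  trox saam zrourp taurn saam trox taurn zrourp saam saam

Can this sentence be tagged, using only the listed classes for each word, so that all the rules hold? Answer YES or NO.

Candidates per position — 1:trox {Verb,Conj}; 2:saam {Adv}; 3:zrourp {Verb,Conj}; 4:taurn {Verb}; 5:saam {Adv}; 6:trox {Verb,Conj}; 7:taurn {Verb}; 8:zrourp {Verb,Conj}; 9:saam {Adv}; 10:saam {Adv}.
Rule 3 cannot be satisfied by any choice of tags from the lexicon.
So there is no consistent tagging.

NO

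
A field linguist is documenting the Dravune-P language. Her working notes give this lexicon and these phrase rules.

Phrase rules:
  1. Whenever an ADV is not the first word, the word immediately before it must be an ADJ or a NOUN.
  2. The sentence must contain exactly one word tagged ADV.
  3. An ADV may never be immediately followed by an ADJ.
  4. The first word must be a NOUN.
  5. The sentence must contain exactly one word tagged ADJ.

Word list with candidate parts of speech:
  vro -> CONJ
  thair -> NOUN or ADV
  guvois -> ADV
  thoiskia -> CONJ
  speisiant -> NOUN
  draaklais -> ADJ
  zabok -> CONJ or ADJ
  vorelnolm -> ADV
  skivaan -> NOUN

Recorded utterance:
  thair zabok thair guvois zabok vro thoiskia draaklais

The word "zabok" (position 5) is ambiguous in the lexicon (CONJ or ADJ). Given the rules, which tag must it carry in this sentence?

Candidates per position — 1:thair {NOUN,ADV}; 2:zabok {CONJ,ADJ}; 3:thair {NOUN,ADV}; 4:guvois {ADV}; 5:zabok {CONJ,ADJ}; 6:vro {CONJ}; 7:thoiskia {CONJ}; 8:draaklais {ADJ}.
At position 1, choosing ADV makes rule 2 impossible to satisfy; hence NOUN.
At position 2, choosing ADJ makes rule 5 impossible to satisfy; hence CONJ.
At position 3, choosing ADV makes rule 1 impossible to satisfy; hence NOUN.
At position 5, choosing ADJ makes rule 3 impossible to satisfy; hence CONJ.
The only consistent sequence is: NOUN CONJ NOUN ADV CONJ CONJ CONJ ADJ.
Checking: rule 1 holds; rule 2 holds; rule 3 holds; rule 4 holds; rule 5 holds.

CONJ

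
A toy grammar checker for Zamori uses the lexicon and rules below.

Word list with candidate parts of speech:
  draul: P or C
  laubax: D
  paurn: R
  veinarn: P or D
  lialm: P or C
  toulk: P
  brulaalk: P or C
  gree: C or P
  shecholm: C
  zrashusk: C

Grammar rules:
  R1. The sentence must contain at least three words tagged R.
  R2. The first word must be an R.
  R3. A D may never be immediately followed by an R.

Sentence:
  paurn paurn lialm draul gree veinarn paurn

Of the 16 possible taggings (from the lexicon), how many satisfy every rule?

Candidates per position — 1:paurn {R}; 2:paurn {R}; 3:lialm {P,C}; 4:draul {P,C}; 5:gree {C,P}; 6:veinarn {P,D}; 7:paurn {R}.
There are 16 candidate sequences in total.
Checking each against the rules leaves 8 sequences.
Count = 8.

8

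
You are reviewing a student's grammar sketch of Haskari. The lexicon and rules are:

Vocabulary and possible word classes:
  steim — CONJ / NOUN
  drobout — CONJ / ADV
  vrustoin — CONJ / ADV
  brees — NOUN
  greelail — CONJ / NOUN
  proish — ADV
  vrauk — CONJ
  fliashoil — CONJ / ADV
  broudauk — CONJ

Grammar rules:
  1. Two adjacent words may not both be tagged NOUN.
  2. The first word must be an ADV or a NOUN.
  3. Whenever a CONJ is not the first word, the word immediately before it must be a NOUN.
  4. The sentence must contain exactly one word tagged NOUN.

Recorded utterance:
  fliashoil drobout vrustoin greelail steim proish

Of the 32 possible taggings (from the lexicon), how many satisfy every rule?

Candidates per position — 1:fliashoil {CONJ,ADV}; 2:drobout {CONJ,ADV}; 3:vrustoin {CONJ,ADV}; 4:greelail {CONJ,NOUN}; 5:steim {CONJ,NOUN}; 6:proish {ADV}.
There are 32 candidate sequences in total.
The sequences that satisfy every rule: ADV ADV ADV NOUN CONJ ADV.
Count = 1.

1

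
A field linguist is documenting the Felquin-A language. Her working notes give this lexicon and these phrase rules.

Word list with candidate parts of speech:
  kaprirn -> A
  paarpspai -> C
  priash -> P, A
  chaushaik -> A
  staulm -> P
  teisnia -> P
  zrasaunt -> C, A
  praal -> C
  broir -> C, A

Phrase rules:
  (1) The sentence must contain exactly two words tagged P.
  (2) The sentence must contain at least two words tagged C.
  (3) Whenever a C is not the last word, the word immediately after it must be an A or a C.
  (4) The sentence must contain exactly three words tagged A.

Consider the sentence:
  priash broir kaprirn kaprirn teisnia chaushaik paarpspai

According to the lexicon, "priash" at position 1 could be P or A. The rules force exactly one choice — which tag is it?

P

Candidates per position — 1:priash {P,A}; 2:broir {C,A}; 3:kaprirn {A}; 4:kaprirn {A}; 5:teisnia {P}; 6:chaushaik {A}; 7:paarpspai {C}.
At position 1, choosing A makes rule 1 impossible to satisfy; hence P.
At position 2, choosing A makes rule 2 impossible to satisfy; hence C.
The unique satisfying tagging is: P C A A P A C.
Verifying each rule — rule 1 holds; rule 2 holds; rule 3 holds; rule 4 holds.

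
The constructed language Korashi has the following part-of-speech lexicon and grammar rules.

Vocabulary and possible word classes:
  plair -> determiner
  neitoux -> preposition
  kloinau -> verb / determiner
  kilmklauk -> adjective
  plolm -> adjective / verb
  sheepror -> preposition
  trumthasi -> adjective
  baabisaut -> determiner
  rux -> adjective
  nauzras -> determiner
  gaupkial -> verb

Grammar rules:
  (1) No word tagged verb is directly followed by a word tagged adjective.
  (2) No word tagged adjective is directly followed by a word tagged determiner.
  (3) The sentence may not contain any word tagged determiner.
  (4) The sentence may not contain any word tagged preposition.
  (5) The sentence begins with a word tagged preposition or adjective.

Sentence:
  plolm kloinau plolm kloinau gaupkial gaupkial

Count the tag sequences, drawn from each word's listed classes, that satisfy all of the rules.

Candidates per position — 1:plolm {adjective,verb}; 2:kloinau {verb,determiner}; 3:plolm {adjective,verb}; 4:kloinau {verb,determiner}; 5:gaupkial {verb}; 6:gaupkial {verb}.
There are 16 candidate sequences in total.
The sequences that satisfy every rule: adjective verb verb verb verb verb.
Count = 1.

1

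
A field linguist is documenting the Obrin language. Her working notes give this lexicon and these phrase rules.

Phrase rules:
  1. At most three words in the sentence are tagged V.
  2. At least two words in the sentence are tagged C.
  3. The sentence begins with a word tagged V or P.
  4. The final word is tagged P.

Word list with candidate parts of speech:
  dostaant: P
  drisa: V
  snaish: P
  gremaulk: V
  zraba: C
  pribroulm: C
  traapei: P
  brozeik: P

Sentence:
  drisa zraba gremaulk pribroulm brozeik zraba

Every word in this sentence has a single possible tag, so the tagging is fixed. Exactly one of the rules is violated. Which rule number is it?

Fixed tagging: V C V C P C.
Checking each rule: R1 pass, R2 pass, R3 pass, R4 fail.
Only rule 4 fails.

4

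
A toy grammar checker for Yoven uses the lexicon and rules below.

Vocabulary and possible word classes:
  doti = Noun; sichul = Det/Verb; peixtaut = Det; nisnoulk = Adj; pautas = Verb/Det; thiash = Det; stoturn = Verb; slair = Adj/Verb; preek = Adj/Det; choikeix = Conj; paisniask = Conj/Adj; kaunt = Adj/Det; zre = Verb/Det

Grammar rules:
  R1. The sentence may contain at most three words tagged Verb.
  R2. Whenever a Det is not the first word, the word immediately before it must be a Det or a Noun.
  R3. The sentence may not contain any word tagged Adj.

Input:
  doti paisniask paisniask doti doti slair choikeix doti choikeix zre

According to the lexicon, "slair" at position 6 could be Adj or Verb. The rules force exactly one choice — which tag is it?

Candidates per position — 1:doti {Noun}; 2:paisniask {Conj,Adj}; 3:paisniask {Conj,Adj}; 4:doti {Noun}; 5:doti {Noun}; 6:slair {Adj,Verb}; 7:choikeix {Conj}; 8:doti {Noun}; 9:choikeix {Conj}; 10:zre {Verb,Det}.
If word 2 were Adj, no tagging could satisfy rule 3; so word 2 is Conj.
If word 3 were Adj, no tagging could satisfy rule 3; so word 3 is Conj.
If word 6 were Adj, no tagging could satisfy rule 3; so word 6 is Verb.
If word 10 were Det, no tagging could satisfy rule 2; so word 10 is Verb.
That leaves exactly one tagging: Noun Conj Conj Noun Noun Verb Conj Noun Conj Verb.
Check: rule 1 ok; rule 2 ok; rule 3 ok.

Verb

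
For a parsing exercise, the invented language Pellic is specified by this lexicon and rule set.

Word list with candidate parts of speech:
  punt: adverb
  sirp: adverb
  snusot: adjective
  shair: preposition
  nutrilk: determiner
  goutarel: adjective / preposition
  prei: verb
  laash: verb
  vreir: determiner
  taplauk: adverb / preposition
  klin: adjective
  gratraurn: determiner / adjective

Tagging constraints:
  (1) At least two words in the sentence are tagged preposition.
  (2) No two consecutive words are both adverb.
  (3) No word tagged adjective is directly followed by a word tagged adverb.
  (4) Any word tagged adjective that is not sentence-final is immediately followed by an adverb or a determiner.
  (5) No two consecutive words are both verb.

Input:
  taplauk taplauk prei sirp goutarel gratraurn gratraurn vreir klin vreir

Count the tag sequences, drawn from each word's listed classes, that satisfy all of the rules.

Candidates per position — 1:taplauk {adverb,preposition}; 2:taplauk {adverb,preposition}; 3:prei {verb}; 4:sirp {adverb}; 5:goutarel {adjective,preposition}; 6:gratraurn {determiner,adjective}; 7:gratraurn {determiner,adjective}; 8:vreir {determiner}; 9:klin {adjective}; 10:vreir {determiner}.
There are 32 candidate sequences in total.
Checking each against the rules leaves 11 sequences.
Count = 11.

11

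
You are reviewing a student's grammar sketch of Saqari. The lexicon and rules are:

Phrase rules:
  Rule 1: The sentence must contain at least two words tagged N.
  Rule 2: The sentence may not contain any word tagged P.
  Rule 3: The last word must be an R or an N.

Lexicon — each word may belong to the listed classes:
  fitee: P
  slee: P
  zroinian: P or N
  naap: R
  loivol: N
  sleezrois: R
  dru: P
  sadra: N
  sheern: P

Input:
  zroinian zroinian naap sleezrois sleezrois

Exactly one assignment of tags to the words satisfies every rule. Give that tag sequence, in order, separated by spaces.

N N R R R

Candidates per position — 1:zroinian {P,N}; 2:zroinian {P,N}; 3:naap {R}; 4:sleezrois {R}; 5:sleezrois {R}.
Position 1: P is ruled out by rule 1; that leaves N.
Position 2: P is ruled out by rule 1; that leaves N.
The unique satisfying tagging is: N N R R R.
Verifying each rule — rule 1 holds; rule 2 holds; rule 3 holds.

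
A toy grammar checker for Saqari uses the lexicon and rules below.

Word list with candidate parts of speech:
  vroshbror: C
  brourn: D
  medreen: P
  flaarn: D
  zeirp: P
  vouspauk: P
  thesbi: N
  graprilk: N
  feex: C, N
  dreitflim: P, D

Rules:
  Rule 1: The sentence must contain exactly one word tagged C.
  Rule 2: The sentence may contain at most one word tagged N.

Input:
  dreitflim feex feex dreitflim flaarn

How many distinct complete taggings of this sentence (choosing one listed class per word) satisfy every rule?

8

Candidates per position — 1:dreitflim {P,D}; 2:feex {C,N}; 3:feex {C,N}; 4:dreitflim {P,D}; 5:flaarn {D}.
There are 16 candidate sequences in total.
Checking each against the rules leaves 8 sequences.
Count = 8.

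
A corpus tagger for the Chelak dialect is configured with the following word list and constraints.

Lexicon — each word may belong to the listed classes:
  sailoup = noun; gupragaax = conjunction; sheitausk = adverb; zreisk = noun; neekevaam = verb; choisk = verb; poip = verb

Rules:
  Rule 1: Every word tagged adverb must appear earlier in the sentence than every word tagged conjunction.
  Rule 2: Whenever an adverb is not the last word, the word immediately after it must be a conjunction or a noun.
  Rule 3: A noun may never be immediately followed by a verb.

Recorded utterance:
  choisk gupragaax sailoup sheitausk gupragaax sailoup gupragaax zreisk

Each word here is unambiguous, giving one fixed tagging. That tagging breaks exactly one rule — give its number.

Fixed tagging: verb conjunction noun adverb conjunction noun conjunction noun.
Rule check: R1 violated, R2 holds, R3 holds.
Only rule 1 fails.

1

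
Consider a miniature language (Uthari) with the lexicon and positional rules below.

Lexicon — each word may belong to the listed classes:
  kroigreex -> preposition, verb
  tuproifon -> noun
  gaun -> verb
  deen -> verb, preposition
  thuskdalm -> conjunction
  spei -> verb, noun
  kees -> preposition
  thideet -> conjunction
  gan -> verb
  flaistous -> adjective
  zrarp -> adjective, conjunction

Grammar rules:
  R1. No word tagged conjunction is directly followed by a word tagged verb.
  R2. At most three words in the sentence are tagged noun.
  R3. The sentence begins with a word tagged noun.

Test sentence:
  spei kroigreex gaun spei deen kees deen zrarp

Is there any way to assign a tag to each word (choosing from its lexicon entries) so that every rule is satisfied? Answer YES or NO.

YES

Candidates per position — 1:spei {verb,noun}; 2:kroigreex {preposition,verb}; 3:gaun {verb}; 4:spei {verb,noun}; 5:deen {verb,preposition}; 6:kees {preposition}; 7:deen {verb,preposition}; 8:zrarp {adjective,conjunction}.
One satisfying assignment: noun verb verb noun preposition preposition verb conjunction.
Check: rule 1 ok; rule 2 ok; rule 3 ok.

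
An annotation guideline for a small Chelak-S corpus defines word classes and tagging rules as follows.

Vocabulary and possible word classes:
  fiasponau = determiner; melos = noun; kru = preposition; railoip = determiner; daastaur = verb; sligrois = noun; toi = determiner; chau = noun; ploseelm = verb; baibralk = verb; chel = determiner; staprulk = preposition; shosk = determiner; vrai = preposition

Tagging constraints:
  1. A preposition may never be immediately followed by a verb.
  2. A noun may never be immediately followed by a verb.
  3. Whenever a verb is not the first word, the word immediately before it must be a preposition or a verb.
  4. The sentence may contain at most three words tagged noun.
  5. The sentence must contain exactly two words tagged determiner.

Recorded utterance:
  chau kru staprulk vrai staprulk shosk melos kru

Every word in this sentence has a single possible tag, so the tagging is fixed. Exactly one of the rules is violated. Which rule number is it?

5

Fixed tagging: noun preposition preposition preposition preposition determiner noun preposition.
Rule check: R1 holds, R2 holds, R3 holds, R4 holds, R5 violated.
Only rule 5 fails.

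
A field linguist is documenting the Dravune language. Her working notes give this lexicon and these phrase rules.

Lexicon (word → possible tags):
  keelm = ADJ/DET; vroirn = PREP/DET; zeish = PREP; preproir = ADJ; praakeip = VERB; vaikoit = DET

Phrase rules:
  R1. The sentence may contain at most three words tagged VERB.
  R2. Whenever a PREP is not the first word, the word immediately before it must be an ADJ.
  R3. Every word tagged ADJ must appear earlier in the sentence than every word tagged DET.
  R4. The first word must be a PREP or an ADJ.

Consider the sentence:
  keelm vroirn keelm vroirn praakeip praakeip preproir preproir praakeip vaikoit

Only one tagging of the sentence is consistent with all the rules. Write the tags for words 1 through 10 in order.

Candidates per position — 1:keelm {ADJ,DET}; 2:vroirn {PREP,DET}; 3:keelm {ADJ,DET}; 4:vroirn {PREP,DET}; 5:praakeip {VERB}; 6:praakeip {VERB}; 7:preproir {ADJ}; 8:preproir {ADJ}; 9:praakeip {VERB}; 10:vaikoit {DET}.
At position 1, choosing DET makes rule 3 impossible to satisfy; hence ADJ.
At position 2, choosing DET makes rule 3 impossible to satisfy; hence PREP.
At position 3, choosing DET makes rule 3 impossible to satisfy; hence ADJ.
At position 4, choosing DET makes rule 3 impossible to satisfy; hence PREP.
So the tagging must be: ADJ PREP ADJ PREP VERB VERB ADJ ADJ VERB DET.
Checking: rule 1 holds; rule 2 holds; rule 3 holds; rule 4 holds.

ADJ PREP ADJ PREP VERB VERB ADJ ADJ VERB DET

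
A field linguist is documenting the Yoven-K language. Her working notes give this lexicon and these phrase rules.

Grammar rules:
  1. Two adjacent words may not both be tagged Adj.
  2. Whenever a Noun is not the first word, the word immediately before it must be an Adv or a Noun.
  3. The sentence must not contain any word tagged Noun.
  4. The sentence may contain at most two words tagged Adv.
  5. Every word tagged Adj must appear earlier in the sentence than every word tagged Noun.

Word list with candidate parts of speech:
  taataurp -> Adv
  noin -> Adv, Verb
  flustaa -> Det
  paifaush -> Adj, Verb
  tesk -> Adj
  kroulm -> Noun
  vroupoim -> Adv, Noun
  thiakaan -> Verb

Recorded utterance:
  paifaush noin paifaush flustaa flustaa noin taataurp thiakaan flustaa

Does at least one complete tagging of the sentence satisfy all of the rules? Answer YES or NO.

Candidates per position — 1:paifaush {Adj,Verb}; 2:noin {Adv,Verb}; 3:paifaush {Adj,Verb}; 4:flustaa {Det}; 5:flustaa {Det}; 6:noin {Adv,Verb}; 7:taataurp {Adv}; 8:thiakaan {Verb}; 9:flustaa {Det}.
One satisfying assignment: Verb Verb Verb Det Det Adv Adv Verb Det.
Checking: rule 1 satisfied; rule 2 satisfied; rule 3 satisfied; rule 4 satisfied; rule 5 satisfied.

YES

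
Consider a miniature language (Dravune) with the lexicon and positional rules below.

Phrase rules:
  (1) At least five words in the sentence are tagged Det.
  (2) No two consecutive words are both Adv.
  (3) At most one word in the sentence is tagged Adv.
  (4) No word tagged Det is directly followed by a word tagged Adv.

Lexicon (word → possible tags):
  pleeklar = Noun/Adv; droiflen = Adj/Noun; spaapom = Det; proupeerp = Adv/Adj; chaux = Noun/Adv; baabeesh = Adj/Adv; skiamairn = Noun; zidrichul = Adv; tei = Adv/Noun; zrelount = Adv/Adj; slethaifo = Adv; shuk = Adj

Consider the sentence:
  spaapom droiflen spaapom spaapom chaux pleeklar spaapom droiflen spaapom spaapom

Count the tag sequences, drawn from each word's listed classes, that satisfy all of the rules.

Candidates per position — 1:spaapom {Det}; 2:droiflen {Adj,Noun}; 3:spaapom {Det}; 4:spaapom {Det}; 5:chaux {Noun,Adv}; 6:pleeklar {Noun,Adv}; 7:spaapom {Det}; 8:droiflen {Adj,Noun}; 9:spaapom {Det}; 10:spaapom {Det}.
There are 16 candidate sequences in total.
Checking each against the rules leaves 8 sequences.
Count = 8.

8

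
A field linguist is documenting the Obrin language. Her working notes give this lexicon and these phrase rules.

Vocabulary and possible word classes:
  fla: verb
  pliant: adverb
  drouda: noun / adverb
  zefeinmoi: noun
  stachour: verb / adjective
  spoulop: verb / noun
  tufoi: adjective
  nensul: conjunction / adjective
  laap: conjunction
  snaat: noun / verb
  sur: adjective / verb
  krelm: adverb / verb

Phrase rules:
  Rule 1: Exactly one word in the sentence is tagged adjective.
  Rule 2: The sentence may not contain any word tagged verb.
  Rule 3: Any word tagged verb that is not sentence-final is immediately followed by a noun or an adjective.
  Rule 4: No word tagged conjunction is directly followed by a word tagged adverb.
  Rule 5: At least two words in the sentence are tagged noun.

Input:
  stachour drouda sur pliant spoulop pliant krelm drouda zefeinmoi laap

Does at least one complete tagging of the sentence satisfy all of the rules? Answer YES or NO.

Candidates per position — 1:stachour {verb,adjective}; 2:drouda {noun,adverb}; 3:sur {adjective,verb}; 4:pliant {adverb}; 5:spoulop {verb,noun}; 6:pliant {adverb}; 7:krelm {adverb,verb}; 8:drouda {noun,adverb}; 9:zefeinmoi {noun}; 10:laap {conjunction}.
Every candidate sequence violates at least one rule; no consistent tagging exists.

NO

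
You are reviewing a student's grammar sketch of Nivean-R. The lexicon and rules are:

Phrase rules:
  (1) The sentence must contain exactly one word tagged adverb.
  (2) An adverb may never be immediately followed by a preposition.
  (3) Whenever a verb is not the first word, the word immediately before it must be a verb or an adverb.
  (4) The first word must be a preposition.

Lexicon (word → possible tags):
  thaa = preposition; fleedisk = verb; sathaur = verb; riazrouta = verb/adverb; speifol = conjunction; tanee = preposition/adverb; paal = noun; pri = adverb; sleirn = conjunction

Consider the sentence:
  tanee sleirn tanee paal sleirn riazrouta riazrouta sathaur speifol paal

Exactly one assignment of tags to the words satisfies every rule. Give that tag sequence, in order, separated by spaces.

Candidates per position — 1:tanee {preposition,adverb}; 2:sleirn {conjunction}; 3:tanee {preposition,adverb}; 4:paal {noun}; 5:sleirn {conjunction}; 6:riazrouta {verb,adverb}; 7:riazrouta {verb,adverb}; 8:sathaur {verb}; 9:speifol {conjunction}; 10:paal {noun}.
If word 1 were adverb, no tagging could satisfy rule 4; so word 1 is preposition.
If word 6 were verb, no tagging could satisfy rule 3; so word 6 is adverb.
If word 7 were adverb, no tagging could satisfy rule 1; so word 7 is verb.
If word 3 were adverb, no tagging could satisfy rule 1; so word 3 is preposition.
That leaves exactly one tagging: preposition conjunction preposition noun conjunction adverb verb verb conjunction noun.
Check: rule 1 satisfied; rule 2 satisfied; rule 3 satisfied; rule 4 satisfied.

preposition conjunction preposition noun conjunction adverb verb verb conjunction noun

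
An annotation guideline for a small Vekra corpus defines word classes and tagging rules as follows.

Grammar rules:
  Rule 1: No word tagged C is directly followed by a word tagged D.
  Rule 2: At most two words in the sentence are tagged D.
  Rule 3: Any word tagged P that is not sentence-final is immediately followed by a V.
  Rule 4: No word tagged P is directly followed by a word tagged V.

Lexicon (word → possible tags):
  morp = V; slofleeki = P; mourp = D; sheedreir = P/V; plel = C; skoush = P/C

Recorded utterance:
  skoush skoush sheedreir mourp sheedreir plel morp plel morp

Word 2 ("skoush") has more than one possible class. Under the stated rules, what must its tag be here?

C

Candidates per position — 1:skoush {P,C}; 2:skoush {P,C}; 3:sheedreir {P,V}; 4:mourp {D}; 5:sheedreir {P,V}; 6:plel {C}; 7:morp {V}; 8:plel {C}; 9:morp {V}.
Word 1 cannot be P — rule 3 would then fail for every completion. It is C.
Word 3 cannot be P — rule 3 would then fail for every completion. It is V.
Word 5 cannot be P — rule 3 would then fail for every completion. It is V.
Word 2 cannot be P — rule 4 would then fail for every completion. It is C.
That leaves exactly one tagging: C C V D V C V C V.
Checking: rule 1 satisfied; rule 2 satisfied; rule 3 satisfied; rule 4 satisfied.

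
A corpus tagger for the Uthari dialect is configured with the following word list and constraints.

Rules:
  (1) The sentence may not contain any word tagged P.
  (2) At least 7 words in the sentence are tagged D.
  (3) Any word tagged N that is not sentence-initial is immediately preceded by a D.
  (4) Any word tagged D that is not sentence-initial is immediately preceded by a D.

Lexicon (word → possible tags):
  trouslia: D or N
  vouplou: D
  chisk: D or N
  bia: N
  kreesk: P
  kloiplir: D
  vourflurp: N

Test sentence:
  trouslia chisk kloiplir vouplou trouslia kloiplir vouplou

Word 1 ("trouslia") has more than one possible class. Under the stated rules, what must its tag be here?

Candidates per position — 1:trouslia {D,N}; 2:chisk {D,N}; 3:kloiplir {D}; 4:vouplou {D}; 5:trouslia {D,N}; 6:kloiplir {D}; 7:vouplou {D}.
At position 1, choosing N makes rule 2 impossible to satisfy; hence D.
At position 2, choosing N makes rule 2 impossible to satisfy; hence D.
At position 5, choosing N makes rule 2 impossible to satisfy; hence D.
That leaves exactly one tagging: D D D D D D D.
Checking: rule 1 holds; rule 2 holds; rule 3 holds; rule 4 holds.

D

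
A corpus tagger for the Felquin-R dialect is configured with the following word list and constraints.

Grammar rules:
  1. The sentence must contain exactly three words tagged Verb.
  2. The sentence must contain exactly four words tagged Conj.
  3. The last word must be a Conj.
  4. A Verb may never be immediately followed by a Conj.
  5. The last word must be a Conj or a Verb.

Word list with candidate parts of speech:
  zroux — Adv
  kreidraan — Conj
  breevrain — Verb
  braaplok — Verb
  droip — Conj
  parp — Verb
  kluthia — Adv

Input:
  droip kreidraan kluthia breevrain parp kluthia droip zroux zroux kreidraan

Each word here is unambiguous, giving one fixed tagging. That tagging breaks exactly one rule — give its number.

Fixed tagging: Conj Conj Adv Verb Verb Adv Conj Adv Adv Conj.
Checking each rule: R1 fail, R2 pass, R3 pass, R4 pass, R5 pass.
Only rule 1 fails.

1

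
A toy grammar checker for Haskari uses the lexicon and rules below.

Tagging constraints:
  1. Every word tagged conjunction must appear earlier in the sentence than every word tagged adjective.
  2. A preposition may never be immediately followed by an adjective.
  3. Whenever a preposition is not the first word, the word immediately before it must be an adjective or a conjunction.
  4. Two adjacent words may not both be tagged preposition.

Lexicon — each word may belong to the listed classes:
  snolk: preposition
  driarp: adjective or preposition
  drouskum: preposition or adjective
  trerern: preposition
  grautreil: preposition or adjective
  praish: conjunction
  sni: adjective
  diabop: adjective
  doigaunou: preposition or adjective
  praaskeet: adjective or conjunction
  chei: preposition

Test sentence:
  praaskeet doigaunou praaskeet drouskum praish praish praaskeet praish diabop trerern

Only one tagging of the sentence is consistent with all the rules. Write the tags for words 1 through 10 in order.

Candidates per position — 1:praaskeet {adjective,conjunction}; 2:doigaunou {preposition,adjective}; 3:praaskeet {adjective,conjunction}; 4:drouskum {preposition,adjective}; 5:praish {conjunction}; 6:praish {conjunction}; 7:praaskeet {adjective,conjunction}; 8:praish {conjunction}; 9:diabop {adjective}; 10:trerern {preposition}.
If word 1 were adjective, no tagging could satisfy rule 1; so word 1 is conjunction.
If word 2 were adjective, no tagging could satisfy rule 1; so word 2 is preposition.
If word 3 were adjective, no tagging could satisfy rule 1; so word 3 is conjunction.
If word 4 were adjective, no tagging could satisfy rule 1; so word 4 is preposition.
If word 7 were adjective, no tagging could satisfy rule 1; so word 7 is conjunction.
That leaves exactly one tagging: conjunction preposition conjunction preposition conjunction conjunction conjunction conjunction adjective preposition.
Check: rule 1 ok; rule 2 ok; rule 3 ok; rule 4 ok.

conjunction preposition conjunction preposition conjunction conjunction conjunction conjunction adjective preposition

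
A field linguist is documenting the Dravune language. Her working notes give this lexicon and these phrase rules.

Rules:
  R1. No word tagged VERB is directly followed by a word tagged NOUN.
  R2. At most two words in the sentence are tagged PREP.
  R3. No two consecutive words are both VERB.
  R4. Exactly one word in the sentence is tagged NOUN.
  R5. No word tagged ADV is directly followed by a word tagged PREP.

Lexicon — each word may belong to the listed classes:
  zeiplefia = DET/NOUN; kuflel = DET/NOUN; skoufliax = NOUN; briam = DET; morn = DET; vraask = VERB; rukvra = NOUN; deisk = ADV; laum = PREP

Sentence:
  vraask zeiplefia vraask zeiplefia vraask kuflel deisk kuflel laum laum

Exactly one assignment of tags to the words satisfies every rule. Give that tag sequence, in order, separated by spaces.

Candidates per position — 1:vraask {VERB}; 2:zeiplefia {DET,NOUN}; 3:vraask {VERB}; 4:zeiplefia {DET,NOUN}; 5:vraask {VERB}; 6:kuflel {DET,NOUN}; 7:deisk {ADV}; 8:kuflel {DET,NOUN}; 9:laum {PREP}; 10:laum {PREP}.
If word 2 were NOUN, no tagging could satisfy rule 1; so word 2 is DET.
If word 4 were NOUN, no tagging could satisfy rule 1; so word 4 is DET.
If word 6 were NOUN, no tagging could satisfy rule 1; so word 6 is DET.
If word 8 were DET, no tagging could satisfy rule 4; so word 8 is NOUN.
That leaves exactly one tagging: VERB DET VERB DET VERB DET ADV NOUN PREP PREP.
Checking: rule 1 holds; rule 2 holds; rule 3 holds; rule 4 holds; rule 5 holds.

VERB DET VERB DET VERB DET ADV NOUN PREP PREP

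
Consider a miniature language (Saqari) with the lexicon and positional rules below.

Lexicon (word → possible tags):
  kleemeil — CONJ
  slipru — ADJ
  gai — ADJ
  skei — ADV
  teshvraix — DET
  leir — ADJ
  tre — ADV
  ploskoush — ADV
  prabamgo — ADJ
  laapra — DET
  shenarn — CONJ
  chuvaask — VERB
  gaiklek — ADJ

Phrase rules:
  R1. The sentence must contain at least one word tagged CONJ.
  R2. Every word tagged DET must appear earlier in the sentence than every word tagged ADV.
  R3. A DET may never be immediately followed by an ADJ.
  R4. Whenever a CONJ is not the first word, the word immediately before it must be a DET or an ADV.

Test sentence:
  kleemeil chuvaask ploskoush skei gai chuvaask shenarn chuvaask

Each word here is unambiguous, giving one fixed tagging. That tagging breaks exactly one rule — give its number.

Fixed tagging: CONJ VERB ADV ADV ADJ VERB CONJ VERB.
Applying the rules: R1 pass, R2 pass, R3 pass, R4 fail.
Only rule 4 fails.

4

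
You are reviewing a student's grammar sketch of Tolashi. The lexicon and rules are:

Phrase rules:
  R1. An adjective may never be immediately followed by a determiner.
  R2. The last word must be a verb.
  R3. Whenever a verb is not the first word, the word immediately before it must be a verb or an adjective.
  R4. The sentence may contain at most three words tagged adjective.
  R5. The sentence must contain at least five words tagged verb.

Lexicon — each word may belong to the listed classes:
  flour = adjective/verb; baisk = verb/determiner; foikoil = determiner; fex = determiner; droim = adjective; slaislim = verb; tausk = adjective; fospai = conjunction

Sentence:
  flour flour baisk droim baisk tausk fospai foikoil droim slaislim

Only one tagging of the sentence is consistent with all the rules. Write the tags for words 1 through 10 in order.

verb verb verb adjective verb adjective conjunction determiner adjective verb

Candidates per position — 1:flour {adjective,verb}; 2:flour {adjective,verb}; 3:baisk {verb,determiner}; 4:droim {adjective}; 5:baisk {verb,determiner}; 6:tausk {adjective}; 7:fospai {conjunction}; 8:foikoil {determiner}; 9:droim {adjective}; 10:slaislim {verb}.
Word 1 cannot be adjective — rule 4 would then fail for every completion. It is verb.
Word 2 cannot be adjective — rule 4 would then fail for every completion. It is verb.
Word 3 cannot be determiner — rule 5 would then fail for every completion. It is verb.
Word 5 cannot be determiner — rule 1 would then fail for every completion. It is verb.
The unique satisfying tagging is: verb verb verb adjective verb adjective conjunction determiner adjective verb.
Check: rule 1 holds; rule 2 holds; rule 3 holds; rule 4 holds; rule 5 holds.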